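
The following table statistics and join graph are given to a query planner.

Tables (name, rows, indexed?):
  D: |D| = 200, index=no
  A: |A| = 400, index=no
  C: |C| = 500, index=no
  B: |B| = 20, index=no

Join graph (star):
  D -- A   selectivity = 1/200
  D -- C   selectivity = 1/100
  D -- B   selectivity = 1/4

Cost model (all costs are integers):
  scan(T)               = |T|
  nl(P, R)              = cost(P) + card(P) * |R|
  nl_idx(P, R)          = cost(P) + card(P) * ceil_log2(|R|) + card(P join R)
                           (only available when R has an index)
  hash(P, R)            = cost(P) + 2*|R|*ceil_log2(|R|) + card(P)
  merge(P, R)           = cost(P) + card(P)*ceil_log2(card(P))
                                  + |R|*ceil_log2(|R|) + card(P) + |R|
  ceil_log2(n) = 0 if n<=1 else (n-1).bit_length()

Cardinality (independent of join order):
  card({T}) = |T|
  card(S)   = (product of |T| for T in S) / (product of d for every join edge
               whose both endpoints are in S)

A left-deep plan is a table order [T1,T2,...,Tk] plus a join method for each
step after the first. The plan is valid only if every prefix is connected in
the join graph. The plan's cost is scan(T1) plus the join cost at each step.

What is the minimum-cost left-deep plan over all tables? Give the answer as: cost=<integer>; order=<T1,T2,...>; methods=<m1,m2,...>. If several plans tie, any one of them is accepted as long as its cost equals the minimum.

cost=14600; order=C,D,A,B; methods=hash,hash,hash

Selinger DP (subsets sized 1..n):
  {D}: scan cost=200, card=200
  {A}: scan cost=400, card=400
  {C}: scan cost=500, card=500
  {B}: scan cost=20, card=20
  {AD}: card=400; try (D,hash)→4000, (A,merge)→6000, (D,merge)→6200, (A,hash)→7600, (A,nl)→80200, (D,nl)→80400; best=4000 via (D,hash)
  {CD}: card=1000; try (D,hash)→4200, (C,merge)→7000, (D,merge)→7300, (C,hash)→9400, (C,nl)→100200, (D,nl)→100500; best=4200 via (D,hash)
  {BD}: card=1000; try (B,hash)→600, (D,merge)→1940, (B,merge)→2120, (D,hash)→3240, (D,nl)→4020, (B,nl)→4200; best=600 via (B,hash)
  {ACD}: card=2000; try (A,hash)→12400, (C,merge)→13000, (C,hash)→13400, (A,merge)→19200, (C,nl)→204000, (A,nl)→404200; best=12400 via (A,hash)
  {ABD}: card=2000; try (B,hash)→4600, (B,merge)→8120, (A,hash)→8800, (B,nl)→12000, (A,merge)→15600, (A,nl)→400600; best=4600 via (B,hash)
  {BCD}: card=5000; try (B,hash)→5400, (C,hash)→10600, (B,merge)→15320, (C,merge)→16600, (B,nl)→24200, (C,nl)→500600; best=5400 via (B,hash)
  {ABCD}: card=10000; try (B,hash)→14600, (C,hash)→15600, (A,hash)→17600, (C,merge)→33600, (B,merge)→36520, (B,nl)→52400 …(+3); best=14600 via (B,hash)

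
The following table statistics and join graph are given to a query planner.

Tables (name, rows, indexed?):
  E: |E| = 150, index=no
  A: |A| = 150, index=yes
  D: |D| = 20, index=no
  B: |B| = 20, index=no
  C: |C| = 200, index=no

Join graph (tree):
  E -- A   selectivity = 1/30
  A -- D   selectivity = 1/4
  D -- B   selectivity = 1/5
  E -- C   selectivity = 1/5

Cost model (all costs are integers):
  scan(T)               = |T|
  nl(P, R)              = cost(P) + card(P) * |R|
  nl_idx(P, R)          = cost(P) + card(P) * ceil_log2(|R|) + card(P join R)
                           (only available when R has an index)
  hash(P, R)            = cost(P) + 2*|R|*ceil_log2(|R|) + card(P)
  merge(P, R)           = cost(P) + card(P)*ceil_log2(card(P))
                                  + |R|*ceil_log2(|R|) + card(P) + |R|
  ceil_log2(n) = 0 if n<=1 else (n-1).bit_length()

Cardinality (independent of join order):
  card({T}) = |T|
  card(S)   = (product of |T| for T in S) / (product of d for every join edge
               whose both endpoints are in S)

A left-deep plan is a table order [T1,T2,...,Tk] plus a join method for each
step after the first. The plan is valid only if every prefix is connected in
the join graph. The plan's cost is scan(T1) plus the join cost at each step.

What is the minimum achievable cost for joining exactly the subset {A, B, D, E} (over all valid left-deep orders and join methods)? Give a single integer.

Selinger DP over subsets of {A,B,D,E}:
  {E}: scan cost=150, card=150
  {A}: scan cost=150, card=150
  {D}: scan cost=20, card=20
  {B}: scan cost=20, card=20
  {AE}: card=750; try (A,nl_idx)→2100, (E,hash)→2700, (A,hash)→2700, (E,merge)→2850, (A,merge)→2850, (E,nl)→22650 …(+1); best=2100 via (A,nl_idx)
  {AD}: card=750; try (D,hash)→500, (A,nl_idx)→930, (A,merge)→1490, (D,merge)→1620, (A,hash)→2440, (A,nl)→3020 …(+1); best=500 via (D,hash)
  {BD}: card=80; try (D,hash)→240, (B,hash)→240, (D,merge)→260, (B,merge)→260, (D,nl)→420, (B,nl)→420; best=240 via (D,hash)
  {ADE}: card=3750; try (D,hash)→3050, (E,hash)→3650, (E,merge)→10100, (D,merge)→10470, (D,nl)→17100, (E,nl)→113000; best=3050 via (D,hash)
  {ABD}: card=3000; try (B,hash)→1450, (A,merge)→2230, (A,hash)→2720, (A,nl_idx)→3880, (B,merge)→8870, (A,nl)→12240 …(+1); best=1450 via (B,hash)
  {ABDE}: card=15000; try (E,hash)→6850, (B,hash)→7000, (E,merge)→41800, (B,merge)→51920, (B,nl)→78050, (E,nl)→451450; best=6850 via (E,hash)

6850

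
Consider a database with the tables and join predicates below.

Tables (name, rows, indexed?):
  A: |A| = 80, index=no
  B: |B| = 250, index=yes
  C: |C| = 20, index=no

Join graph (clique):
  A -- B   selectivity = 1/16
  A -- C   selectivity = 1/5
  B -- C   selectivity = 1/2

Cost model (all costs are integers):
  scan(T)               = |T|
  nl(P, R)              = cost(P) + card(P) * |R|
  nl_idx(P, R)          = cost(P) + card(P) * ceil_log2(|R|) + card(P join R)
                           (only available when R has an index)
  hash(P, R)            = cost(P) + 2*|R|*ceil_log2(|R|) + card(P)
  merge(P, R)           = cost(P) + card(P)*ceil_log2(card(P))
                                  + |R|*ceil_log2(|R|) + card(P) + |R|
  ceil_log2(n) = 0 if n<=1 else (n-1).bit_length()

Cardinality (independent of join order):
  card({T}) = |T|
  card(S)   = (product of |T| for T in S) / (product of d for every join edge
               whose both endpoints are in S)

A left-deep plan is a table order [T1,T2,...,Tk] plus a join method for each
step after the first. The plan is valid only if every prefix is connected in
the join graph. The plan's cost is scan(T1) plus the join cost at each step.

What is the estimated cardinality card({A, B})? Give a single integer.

1250

Tables in S: A(80), B(250)
Edges inside S: A-B(d=16)
numerator = 80 * 250 = 20000
denominator = 16 = 16
card(S) = 20000 / 16 = 1250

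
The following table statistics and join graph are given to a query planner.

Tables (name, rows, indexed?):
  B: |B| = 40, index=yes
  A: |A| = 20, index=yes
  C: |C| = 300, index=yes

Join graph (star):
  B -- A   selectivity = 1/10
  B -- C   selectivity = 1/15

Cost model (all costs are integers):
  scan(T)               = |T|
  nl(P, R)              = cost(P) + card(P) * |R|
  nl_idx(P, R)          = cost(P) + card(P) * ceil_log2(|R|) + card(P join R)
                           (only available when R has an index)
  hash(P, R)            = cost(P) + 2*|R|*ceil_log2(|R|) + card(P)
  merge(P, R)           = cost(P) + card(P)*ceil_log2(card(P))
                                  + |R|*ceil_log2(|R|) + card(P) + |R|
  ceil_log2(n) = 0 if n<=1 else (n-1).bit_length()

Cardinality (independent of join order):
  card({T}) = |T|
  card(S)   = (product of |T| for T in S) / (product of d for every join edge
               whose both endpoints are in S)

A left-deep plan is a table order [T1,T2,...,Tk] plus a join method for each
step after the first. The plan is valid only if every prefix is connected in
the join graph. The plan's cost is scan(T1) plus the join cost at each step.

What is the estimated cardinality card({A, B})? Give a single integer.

Tables in S: A(20), B(40)
Edges inside S: B-A(d=10)
numerator = 20 * 40 = 800
denominator = 10 = 10
card(S) = 800 / 10 = 80

80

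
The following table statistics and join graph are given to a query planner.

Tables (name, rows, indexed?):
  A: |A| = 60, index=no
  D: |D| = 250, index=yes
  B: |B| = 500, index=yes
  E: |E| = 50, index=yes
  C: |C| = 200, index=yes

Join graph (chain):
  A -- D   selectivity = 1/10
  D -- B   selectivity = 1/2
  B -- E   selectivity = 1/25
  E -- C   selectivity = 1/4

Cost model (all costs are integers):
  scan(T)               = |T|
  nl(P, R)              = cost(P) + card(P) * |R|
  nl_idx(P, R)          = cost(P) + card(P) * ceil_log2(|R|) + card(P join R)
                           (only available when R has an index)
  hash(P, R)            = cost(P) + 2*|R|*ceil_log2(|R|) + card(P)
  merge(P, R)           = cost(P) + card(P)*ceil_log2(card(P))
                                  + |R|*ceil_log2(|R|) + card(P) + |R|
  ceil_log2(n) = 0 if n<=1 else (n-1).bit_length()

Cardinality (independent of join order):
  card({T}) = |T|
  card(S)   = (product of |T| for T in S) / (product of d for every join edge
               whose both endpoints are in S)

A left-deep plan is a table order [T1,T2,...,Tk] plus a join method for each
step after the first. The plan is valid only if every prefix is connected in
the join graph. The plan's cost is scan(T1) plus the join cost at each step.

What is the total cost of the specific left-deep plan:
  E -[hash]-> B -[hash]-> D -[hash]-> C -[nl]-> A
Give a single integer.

step 1: scan E: cost=50, card=50
step 2: join B via hash
    card(P join B) = 50*500/(25) = 1000
    cost = 50 + 2*500*9 + 50 = 9100
step 3: join D via hash
    card(P join D) = 1000*250/(2) = 125000
    cost = 9100 + 2*250*8 + 1000 = 14100
step 4: join C via hash
    card(P join C) = 125000*200/(4) = 6250000
    cost = 14100 + 2*200*8 + 125000 = 142300
step 5: join A via nl
    card(P join A) = 6250000*60/(10) = 37500000
    cost = 142300 + 6250000*60 = 375142300

375142300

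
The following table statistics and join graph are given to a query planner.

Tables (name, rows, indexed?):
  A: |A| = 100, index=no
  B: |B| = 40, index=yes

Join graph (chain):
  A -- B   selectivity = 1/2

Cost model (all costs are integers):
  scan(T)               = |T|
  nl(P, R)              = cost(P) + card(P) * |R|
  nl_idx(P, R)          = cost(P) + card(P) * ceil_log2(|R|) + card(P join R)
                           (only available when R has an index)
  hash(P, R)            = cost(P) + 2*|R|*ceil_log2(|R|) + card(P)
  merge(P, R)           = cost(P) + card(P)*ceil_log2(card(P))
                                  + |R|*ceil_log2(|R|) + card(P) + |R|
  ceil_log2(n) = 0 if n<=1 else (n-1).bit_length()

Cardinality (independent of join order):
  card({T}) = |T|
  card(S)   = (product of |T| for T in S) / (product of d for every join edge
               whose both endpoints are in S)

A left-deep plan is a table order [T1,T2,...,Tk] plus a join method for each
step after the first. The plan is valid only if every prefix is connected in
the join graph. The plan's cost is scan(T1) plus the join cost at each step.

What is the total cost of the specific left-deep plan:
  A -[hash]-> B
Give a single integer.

step 1: scan A: cost=100, card=100
step 2: join B via hash
    card(P join B) = 100*40/(2) = 2000
    cost = 100 + 2*40*6 + 100 = 680

680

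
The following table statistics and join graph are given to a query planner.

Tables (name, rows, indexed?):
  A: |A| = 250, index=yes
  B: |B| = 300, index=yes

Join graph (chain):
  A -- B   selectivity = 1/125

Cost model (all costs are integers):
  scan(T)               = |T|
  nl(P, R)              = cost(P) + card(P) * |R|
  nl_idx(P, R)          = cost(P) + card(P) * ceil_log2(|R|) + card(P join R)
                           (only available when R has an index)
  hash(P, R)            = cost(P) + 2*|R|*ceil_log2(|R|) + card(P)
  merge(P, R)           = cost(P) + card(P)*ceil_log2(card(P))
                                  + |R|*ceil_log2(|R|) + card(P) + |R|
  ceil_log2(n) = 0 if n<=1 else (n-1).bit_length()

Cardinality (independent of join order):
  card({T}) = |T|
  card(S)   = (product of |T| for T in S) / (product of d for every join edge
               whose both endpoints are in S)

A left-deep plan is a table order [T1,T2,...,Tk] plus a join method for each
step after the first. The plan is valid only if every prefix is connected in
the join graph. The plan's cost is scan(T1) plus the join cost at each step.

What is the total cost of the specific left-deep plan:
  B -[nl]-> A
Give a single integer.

75300

step 1: scan B: cost=300, card=300
step 2: join A via nl
    card(P join A) = 300*250/(125) = 600
    cost = 300 + 300*250 = 75300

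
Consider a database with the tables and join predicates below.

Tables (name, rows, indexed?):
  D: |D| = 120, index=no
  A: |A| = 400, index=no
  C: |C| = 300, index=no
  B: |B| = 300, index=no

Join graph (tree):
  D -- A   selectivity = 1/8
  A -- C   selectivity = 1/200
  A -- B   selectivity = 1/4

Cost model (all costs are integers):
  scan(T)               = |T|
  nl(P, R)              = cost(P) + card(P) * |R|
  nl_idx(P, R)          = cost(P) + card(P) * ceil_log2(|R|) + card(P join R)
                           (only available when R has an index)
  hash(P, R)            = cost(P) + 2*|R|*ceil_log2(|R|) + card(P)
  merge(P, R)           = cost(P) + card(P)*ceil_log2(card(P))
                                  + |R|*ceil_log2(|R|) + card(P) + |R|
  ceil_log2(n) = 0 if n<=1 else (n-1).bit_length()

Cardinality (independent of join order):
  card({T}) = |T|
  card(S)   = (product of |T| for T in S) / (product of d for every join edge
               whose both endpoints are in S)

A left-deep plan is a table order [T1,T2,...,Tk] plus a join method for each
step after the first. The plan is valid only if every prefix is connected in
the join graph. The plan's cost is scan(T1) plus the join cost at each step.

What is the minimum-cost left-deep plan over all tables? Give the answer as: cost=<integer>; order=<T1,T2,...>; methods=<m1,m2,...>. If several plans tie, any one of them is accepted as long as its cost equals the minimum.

cost=22880; order=A,C,D,B; methods=hash,hash,hash

Selinger DP (subsets sized 1..n):
  {D}: scan cost=120, card=120
  {A}: scan cost=400, card=400
  {C}: scan cost=300, card=300
  {B}: scan cost=300, card=300
  {AD}: card=6000; try (D,hash)→2480, (A,merge)→5080, (D,merge)→5360, (A,hash)→7440, (A,nl)→48120, (D,nl)→48400; best=2480 via (D,hash)
  {AC}: card=600; try (C,hash)→6200, (A,merge)→7300, (C,merge)→7400, (A,hash)→7800, (A,nl)→120300, (C,nl)→120400; best=6200 via (C,hash)
  {AB}: card=30000; try (B,hash)→6200, (A,merge)→7300, (B,merge)→7400, (A,hash)→7800, (A,nl)→120300, (B,nl)→120400; best=6200 via (B,hash)
  {ACD}: card=9000; try (D,hash)→8480, (D,merge)→13760, (C,hash)→13880, (D,nl)→78200, (C,merge)→89480, (C,nl)→1802480; best=8480 via (D,hash)
  {ABD}: card=450000; try (B,hash)→13880, (D,hash)→37880, (B,merge)→89480, (D,merge)→487160, (B,nl)→1802480, (D,nl)→3606200; best=13880 via (B,hash)
  {ABC}: card=45000; try (B,hash)→12200, (B,merge)→15800, (C,hash)→41600, (B,nl)→186200, (C,merge)→489200, (C,nl)→9006200; best=12200 via (B,hash)
  {ABCD}: card=675000; try (B,hash)→22880, (D,hash)→58880, (B,merge)→146480, (C,hash)→469280, (D,merge)→778160, (B,nl)→2708480 …(+3); best=22880 via (B,hash)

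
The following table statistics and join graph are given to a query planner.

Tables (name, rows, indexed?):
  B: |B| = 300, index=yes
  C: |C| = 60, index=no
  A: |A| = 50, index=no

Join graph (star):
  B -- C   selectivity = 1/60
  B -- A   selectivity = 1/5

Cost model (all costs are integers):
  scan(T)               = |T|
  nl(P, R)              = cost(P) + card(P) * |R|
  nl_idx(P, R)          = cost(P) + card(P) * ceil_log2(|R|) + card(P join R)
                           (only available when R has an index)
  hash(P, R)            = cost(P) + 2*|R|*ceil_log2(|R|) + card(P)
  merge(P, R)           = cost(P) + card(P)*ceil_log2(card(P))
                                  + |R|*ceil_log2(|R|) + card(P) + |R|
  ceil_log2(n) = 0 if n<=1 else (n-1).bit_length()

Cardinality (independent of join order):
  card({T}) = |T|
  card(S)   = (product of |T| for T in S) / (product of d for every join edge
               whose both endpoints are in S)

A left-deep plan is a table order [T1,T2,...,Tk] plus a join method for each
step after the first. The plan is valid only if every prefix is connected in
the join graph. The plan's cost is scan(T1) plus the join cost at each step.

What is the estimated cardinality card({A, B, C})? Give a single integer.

3000

Tables in S: A(50), B(300), C(60)
Edges inside S: B-C(d=60), B-A(d=5)
numerator = 50 * 300 * 60 = 900000
denominator = 60 * 5 = 300
card(S) = 900000 / 300 = 3000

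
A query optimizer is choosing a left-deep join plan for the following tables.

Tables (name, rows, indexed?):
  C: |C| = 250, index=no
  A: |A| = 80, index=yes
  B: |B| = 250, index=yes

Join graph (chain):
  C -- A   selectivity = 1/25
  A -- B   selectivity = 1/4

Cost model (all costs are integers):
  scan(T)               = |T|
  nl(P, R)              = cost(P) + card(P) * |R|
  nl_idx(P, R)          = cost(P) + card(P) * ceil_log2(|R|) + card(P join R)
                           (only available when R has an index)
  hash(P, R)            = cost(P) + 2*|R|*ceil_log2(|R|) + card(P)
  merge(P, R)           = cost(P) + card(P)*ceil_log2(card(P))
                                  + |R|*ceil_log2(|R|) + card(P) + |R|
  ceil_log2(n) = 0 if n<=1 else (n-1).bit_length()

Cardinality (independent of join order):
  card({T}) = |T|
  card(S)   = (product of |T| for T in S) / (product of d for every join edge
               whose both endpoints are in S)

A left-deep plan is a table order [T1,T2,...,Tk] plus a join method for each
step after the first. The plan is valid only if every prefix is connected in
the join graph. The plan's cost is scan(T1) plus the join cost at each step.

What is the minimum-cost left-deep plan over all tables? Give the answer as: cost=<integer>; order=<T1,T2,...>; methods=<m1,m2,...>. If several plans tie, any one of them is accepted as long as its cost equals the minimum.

Selinger DP (subsets sized 1..n):
  {C}: scan cost=250, card=250
  {A}: scan cost=80, card=80
  {B}: scan cost=250, card=250
  {AC}: card=800; try (A,hash)→1620, (A,nl_idx)→2800, (C,merge)→2970, (A,merge)→3140, (C,hash)→4160, (C,nl)→20080 …(+1); best=1620 via (A,hash)
  {AB}: card=5000; try (A,hash)→1620, (B,merge)→2970, (A,merge)→3140, (B,hash)→4160, (B,nl_idx)→5720, (A,nl_idx)→7000 …(+2); best=1620 via (A,hash)
  {ABC}: card=50000; try (B,hash)→6420, (C,hash)→10620, (B,merge)→12670, (B,nl_idx)→58020, (C,merge)→73870, (B,nl)→201620 …(+1); best=6420 via (B,hash)

cost=6420; order=C,A,B; methods=hash,hash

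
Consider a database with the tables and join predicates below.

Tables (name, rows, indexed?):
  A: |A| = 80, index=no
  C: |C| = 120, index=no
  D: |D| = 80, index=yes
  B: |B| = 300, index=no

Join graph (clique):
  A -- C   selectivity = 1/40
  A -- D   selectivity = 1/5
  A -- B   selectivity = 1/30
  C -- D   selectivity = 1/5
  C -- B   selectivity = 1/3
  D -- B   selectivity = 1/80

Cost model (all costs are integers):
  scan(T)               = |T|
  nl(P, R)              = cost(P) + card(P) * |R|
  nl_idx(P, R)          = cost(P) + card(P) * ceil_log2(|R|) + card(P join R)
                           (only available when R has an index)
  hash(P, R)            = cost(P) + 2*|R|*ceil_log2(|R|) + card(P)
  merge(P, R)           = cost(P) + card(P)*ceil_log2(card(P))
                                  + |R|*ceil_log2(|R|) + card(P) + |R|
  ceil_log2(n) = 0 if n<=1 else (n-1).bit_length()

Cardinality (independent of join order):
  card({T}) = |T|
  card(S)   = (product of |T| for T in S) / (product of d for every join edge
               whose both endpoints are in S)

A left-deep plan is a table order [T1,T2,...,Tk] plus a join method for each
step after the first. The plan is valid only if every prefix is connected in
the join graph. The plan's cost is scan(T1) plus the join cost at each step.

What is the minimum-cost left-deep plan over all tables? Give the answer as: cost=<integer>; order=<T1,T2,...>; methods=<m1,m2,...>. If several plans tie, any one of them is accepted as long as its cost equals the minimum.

cost=4980; order=B,D,A,C; methods=hash,hash,hash

Selinger DP (subsets sized 1..n):
  {A}: scan cost=80, card=80
  {C}: scan cost=120, card=120
  {D}: scan cost=80, card=80
  {B}: scan cost=300, card=300
  {AC}: card=240; try (A,hash)→1360, (C,merge)→1680, (A,merge)→1720, (C,hash)→1840, (C,nl)→9680, (A,nl)→9720; best=1360 via (A,hash)
  {AD}: card=1280; try (D,hash)→1280, (A,hash)→1280, (D,merge)→1360, (A,merge)→1360, (D,nl_idx)→1920, (D,nl)→6480 …(+1); best=1280 via (D,hash)
  {AB}: card=800; try (A,hash)→1720, (B,merge)→3720, (A,merge)→3940, (B,hash)→5560, (B,nl)→24080, (A,nl)→24300; best=1720 via (A,hash)
  {CD}: card=1920; try (D,hash)→1360, (C,merge)→1680, (D,merge)→1720, (C,hash)→1840, (D,nl_idx)→2880, (C,nl)→9680 …(+1); best=1360 via (D,hash)
  {BC}: card=12000; try (C,hash)→2280, (B,merge)→4080, (C,merge)→4260, (B,hash)→5640, (B,nl)→36120, (C,nl)→36300; best=2280 via (C,hash)
  {BD}: card=300; try (D,hash)→1720, (D,nl_idx)→2700, (B,merge)→3720, (D,merge)→3940, (B,hash)→5560, (B,nl)→24080 …(+1); best=1720 via (D,hash)
  {ACD}: card=768; try (D,hash)→2720, (D,nl_idx)→3808, (D,merge)→4160, (C,hash)→4240, (A,hash)→4400, (C,merge)→17600 …(+4); best=2720 via (D,hash)
  {ABC}: card=800; try (C,hash)→4200, (B,merge)→6520, (B,hash)→7000, (C,merge)→11480, (A,hash)→15400, (B,nl)→73360 …(+3); best=4200 via (C,hash)
  {ABD}: card=160; try (A,hash)→3140, (D,hash)→3640, (A,merge)→5360, (D,nl_idx)→7480, (B,hash)→7960, (D,merge)→11160 …(+4); best=3140 via (A,hash)
  {BCD}: card=2400; try (C,hash)→3700, (C,merge)→5680, (B,hash)→8680, (D,hash)→15400, (B,merge)→27400, (C,nl)→37720 …(+4); best=3700 via (C,hash)
  {ABCD}: card=32; try (C,hash)→4980, (C,merge)→5540, (D,hash)→6120, (A,hash)→7220, (B,hash)→8888, (D,nl_idx)→9832 …(+7); best=4980 via (C,hash)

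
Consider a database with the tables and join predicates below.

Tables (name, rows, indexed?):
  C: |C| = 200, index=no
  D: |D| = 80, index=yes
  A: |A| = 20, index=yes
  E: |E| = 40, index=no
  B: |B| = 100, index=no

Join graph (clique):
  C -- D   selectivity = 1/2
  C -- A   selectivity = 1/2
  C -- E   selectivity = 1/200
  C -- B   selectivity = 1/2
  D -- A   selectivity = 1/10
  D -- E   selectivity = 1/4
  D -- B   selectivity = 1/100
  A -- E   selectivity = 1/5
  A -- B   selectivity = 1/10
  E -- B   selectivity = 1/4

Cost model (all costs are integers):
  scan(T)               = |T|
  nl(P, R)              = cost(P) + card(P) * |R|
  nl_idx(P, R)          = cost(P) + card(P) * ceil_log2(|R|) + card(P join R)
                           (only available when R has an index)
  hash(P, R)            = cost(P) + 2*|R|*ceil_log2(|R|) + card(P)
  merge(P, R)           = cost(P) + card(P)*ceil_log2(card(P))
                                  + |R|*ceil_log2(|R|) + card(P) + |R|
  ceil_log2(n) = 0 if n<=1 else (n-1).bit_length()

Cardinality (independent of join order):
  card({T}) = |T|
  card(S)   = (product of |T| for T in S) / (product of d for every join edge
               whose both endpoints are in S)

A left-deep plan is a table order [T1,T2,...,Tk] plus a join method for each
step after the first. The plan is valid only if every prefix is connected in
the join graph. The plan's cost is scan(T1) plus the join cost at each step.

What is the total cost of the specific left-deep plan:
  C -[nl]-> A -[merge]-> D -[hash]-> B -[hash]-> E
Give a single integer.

39120

step 1: scan C: cost=200, card=200
step 2: join A via nl
    card(P join A) = 200*20/(2) = 2000
    cost = 200 + 200*20 = 4200
step 3: join D via merge
    card(P join D) = 2000*80/(2*10) = 8000
    cost = 4200 + 2000*11 + 80*7 + 2000 + 80 = 28840
step 4: join B via hash
    card(P join B) = 8000*100/(2*100*10) = 400
    cost = 28840 + 2*100*7 + 8000 = 38240
step 5: join E via hash
    card(P join E) = 400*40/(200*4*5*4) = 1
    cost = 38240 + 2*40*6 + 400 = 39120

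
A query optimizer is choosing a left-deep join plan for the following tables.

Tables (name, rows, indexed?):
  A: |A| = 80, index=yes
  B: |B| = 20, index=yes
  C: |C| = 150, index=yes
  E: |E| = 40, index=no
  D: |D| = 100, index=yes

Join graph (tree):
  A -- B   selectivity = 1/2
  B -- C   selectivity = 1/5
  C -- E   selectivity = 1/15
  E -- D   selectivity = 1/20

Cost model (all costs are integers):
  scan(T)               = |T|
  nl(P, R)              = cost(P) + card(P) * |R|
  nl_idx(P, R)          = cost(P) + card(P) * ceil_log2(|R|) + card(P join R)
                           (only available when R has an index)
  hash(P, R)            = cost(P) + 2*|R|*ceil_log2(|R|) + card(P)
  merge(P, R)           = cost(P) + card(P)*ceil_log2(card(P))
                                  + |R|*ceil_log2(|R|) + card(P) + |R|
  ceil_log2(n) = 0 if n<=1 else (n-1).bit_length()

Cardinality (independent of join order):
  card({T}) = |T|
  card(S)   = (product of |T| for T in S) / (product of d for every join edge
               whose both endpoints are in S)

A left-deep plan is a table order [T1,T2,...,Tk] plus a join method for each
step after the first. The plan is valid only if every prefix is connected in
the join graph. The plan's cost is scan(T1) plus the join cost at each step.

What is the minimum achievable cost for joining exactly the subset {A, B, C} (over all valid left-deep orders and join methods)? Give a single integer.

2220

Selinger DP over subsets of {A,B,C}:
  {A}: scan cost=80, card=80
  {B}: scan cost=20, card=20
  {C}: scan cost=150, card=150
  {AB}: card=800; try (B,hash)→360, (A,merge)→780, (B,merge)→840, (A,nl_idx)→960, (A,hash)→1160, (B,nl_idx)→1280 …(+2); best=360 via (B,hash)
  {BC}: card=600; try (B,hash)→500, (C,nl_idx)→780, (C,merge)→1490, (B,nl_idx)→1500, (B,merge)→1620, (C,hash)→2440 …(+2); best=500 via (B,hash)
  {ABC}: card=24000; try (A,hash)→2220, (C,hash)→3560, (A,merge)→7740, (C,merge)→10510, (A,nl_idx)→28700, (C,nl_idx)→30760 …(+2); best=2220 via (A,hash)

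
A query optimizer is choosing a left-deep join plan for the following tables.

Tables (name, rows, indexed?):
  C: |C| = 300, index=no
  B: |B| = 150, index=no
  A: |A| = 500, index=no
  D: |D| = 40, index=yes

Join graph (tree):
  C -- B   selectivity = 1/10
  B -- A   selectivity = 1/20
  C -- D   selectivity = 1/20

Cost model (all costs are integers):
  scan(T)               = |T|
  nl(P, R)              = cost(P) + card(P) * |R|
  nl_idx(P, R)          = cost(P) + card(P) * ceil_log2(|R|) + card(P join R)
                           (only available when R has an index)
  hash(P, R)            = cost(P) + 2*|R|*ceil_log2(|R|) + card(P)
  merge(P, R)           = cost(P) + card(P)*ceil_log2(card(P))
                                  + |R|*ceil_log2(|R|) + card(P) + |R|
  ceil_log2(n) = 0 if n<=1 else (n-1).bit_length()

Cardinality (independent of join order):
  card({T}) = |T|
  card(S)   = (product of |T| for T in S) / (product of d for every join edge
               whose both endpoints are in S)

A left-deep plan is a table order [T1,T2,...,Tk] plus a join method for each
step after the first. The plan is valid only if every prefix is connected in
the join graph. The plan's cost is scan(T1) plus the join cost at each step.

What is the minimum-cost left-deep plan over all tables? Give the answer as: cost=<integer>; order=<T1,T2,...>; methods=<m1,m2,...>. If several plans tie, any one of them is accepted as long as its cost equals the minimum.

Selinger DP (subsets sized 1..n):
  {C}: scan cost=300, card=300
  {B}: scan cost=150, card=150
  {A}: scan cost=500, card=500
  {D}: scan cost=40, card=40
  {BC}: card=4500; try (B,hash)→3000, (C,merge)→4500, (B,merge)→4650, (C,hash)→5700, (C,nl)→45150, (B,nl)→45300; best=3000 via (B,hash)
  {CD}: card=600; try (D,hash)→1080, (D,nl_idx)→2700, (C,merge)→3320, (D,merge)→3580, (C,hash)→5480, (C,nl)→12040 …(+1); best=1080 via (D,hash)
  {AB}: card=3750; try (B,hash)→3400, (A,merge)→6500, (B,merge)→6850, (A,hash)→9300, (A,nl)→75150, (B,nl)→75500; best=3400 via (B,hash)
  {ABC}: card=112500; try (C,hash)→12550, (A,hash)→16500, (C,merge)→55150, (A,merge)→71000, (C,nl)→1128400, (A,nl)→2253000; best=12550 via (C,hash)
  {BCD}: card=9000; try (B,hash)→4080, (D,hash)→7980, (B,merge)→9030, (D,nl_idx)→39000, (D,merge)→66280, (B,nl)→91080 …(+1); best=4080 via (B,hash)
  {ABCD}: card=225000; try (A,hash)→22080, (D,hash)→125530, (A,merge)→144080, (D,nl_idx)→912550, (D,merge)→2037830, (A,nl)→4504080 …(+1); best=22080 via (A,hash)

cost=22080; order=C,D,B,A; methods=hash,hash,hash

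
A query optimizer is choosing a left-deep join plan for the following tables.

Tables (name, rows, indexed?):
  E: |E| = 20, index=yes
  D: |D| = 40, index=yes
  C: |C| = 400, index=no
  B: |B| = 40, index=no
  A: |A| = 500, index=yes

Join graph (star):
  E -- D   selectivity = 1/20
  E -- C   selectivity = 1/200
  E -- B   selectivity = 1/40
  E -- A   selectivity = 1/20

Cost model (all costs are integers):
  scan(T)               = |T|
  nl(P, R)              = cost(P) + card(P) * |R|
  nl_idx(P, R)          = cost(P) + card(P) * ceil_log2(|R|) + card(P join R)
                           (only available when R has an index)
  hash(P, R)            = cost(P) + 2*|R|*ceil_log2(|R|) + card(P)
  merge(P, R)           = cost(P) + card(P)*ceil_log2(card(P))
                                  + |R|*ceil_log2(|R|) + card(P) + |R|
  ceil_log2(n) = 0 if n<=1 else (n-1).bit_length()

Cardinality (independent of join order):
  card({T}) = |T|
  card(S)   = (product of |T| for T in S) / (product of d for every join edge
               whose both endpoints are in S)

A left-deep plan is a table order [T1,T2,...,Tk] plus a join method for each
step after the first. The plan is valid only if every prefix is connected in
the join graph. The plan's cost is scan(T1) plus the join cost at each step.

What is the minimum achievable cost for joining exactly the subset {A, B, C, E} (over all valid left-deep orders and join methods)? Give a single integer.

Selinger DP over subsets of {A,B,C,E}:
  {E}: scan cost=20, card=20
  {C}: scan cost=400, card=400
  {B}: scan cost=40, card=40
  {A}: scan cost=500, card=500
  {CE}: card=40; try (E,hash)→1000, (E,nl_idx)→2440, (C,merge)→4140, (E,merge)→4520, (C,hash)→7240, (C,nl)→8020 …(+1); best=1000 via (E,hash)
  {BE}: card=20; try (E,nl_idx)→260, (E,hash)→280, (B,merge)→420, (E,merge)→440, (B,hash)→520, (B,nl)→820 …(+1); best=260 via (E,nl_idx)
  {AE}: card=500; try (A,nl_idx)→700, (E,hash)→1200, (E,nl_idx)→3500, (A,merge)→5140, (E,merge)→5620, (A,hash)→9040 …(+2); best=700 via (A,nl_idx)
  {BCE}: card=40; try (B,hash)→1520, (B,merge)→1560, (B,nl)→2600, (C,merge)→4380, (C,hash)→7480, (C,nl)→8260; best=1520 via (B,hash)
  {ACE}: card=1000; try (A,nl_idx)→2360, (A,merge)→6280, (C,hash)→8400, (C,merge)→9700, (A,hash)→10040, (A,nl)→21000 …(+1); best=2360 via (A,nl_idx)
  {ABE}: card=500; try (A,nl_idx)→940, (B,hash)→1680, (A,merge)→5380, (B,merge)→5980, (A,hash)→9280, (A,nl)→10260 …(+1); best=940 via (A,nl_idx)
  {ABCE}: card=1000; try (A,nl_idx)→2880, (B,hash)→3840, (A,merge)→6800, (C,hash)→8640, (C,merge)→9940, (A,hash)→10560 …(+4); best=2880 via (A,nl_idx)

2880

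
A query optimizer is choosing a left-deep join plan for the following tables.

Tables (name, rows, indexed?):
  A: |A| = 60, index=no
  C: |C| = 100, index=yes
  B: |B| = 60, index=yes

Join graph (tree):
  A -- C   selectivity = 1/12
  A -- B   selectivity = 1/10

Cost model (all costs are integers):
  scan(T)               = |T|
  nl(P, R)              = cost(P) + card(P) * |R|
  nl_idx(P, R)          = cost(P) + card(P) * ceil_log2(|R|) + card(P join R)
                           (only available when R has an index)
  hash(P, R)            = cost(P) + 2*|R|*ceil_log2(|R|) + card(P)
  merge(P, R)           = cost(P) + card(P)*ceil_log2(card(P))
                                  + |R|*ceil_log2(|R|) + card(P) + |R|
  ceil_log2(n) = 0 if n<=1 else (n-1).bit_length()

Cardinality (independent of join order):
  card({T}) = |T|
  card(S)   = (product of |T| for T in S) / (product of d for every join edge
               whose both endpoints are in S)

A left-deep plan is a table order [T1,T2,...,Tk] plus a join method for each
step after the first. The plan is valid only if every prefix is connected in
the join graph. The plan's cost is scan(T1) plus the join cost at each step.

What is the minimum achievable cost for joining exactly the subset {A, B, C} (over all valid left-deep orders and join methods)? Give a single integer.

Selinger DP over subsets of {A,B,C}:
  {A}: scan cost=60, card=60
  {C}: scan cost=100, card=100
  {B}: scan cost=60, card=60
  {AC}: card=500; try (A,hash)→920, (C,nl_idx)→980, (C,merge)→1280, (A,merge)→1320, (C,hash)→1520, (C,nl)→6060 …(+1); best=920 via (A,hash)
  {AB}: card=360; try (B,nl_idx)→780, (B,hash)→840, (A,hash)→840, (B,merge)→900, (A,merge)→900, (B,nl)→3660 …(+1); best=780 via (B,nl_idx)
  {ABC}: card=3000; try (B,hash)→2140, (C,hash)→2540, (C,merge)→5180, (C,nl_idx)→6300, (B,merge)→6340, (B,nl_idx)→6920 …(+2); best=2140 via (B,hash)

2140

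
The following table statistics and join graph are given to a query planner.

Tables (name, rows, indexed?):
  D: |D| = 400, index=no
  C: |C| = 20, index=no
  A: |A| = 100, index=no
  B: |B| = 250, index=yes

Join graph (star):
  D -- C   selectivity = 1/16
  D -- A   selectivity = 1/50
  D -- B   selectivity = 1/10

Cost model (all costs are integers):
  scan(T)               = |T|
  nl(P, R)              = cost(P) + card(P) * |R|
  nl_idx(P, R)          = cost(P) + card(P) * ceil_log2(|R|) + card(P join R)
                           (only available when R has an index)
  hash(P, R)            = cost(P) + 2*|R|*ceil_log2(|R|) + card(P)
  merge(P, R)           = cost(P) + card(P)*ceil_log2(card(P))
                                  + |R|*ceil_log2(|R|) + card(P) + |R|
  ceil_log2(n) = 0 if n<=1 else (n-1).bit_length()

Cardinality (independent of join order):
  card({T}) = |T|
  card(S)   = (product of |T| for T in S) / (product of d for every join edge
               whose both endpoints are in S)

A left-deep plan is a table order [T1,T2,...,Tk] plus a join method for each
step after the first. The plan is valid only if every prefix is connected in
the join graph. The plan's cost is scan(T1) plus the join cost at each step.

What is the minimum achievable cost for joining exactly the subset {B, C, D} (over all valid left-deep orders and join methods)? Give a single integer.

5500

Selinger DP over subsets of {B,C,D}:
  {D}: scan cost=400, card=400
  {C}: scan cost=20, card=20
  {B}: scan cost=250, card=250
  {CD}: card=500; try (C,hash)→1000, (D,merge)→4140, (C,merge)→4520, (D,hash)→7240, (D,nl)→8020, (C,nl)→8400; best=1000 via (C,hash)
  {BD}: card=10000; try (B,hash)→4800, (D,merge)→6500, (B,merge)→6650, (D,hash)→7700, (B,nl_idx)→13600, (D,nl)→100250 …(+1); best=4800 via (B,hash)
  {BCD}: card=12500; try (B,hash)→5500, (B,merge)→8250, (C,hash)→15000, (B,nl_idx)→17500, (B,nl)→126000, (C,merge)→154920 …(+1); best=5500 via (B,hash)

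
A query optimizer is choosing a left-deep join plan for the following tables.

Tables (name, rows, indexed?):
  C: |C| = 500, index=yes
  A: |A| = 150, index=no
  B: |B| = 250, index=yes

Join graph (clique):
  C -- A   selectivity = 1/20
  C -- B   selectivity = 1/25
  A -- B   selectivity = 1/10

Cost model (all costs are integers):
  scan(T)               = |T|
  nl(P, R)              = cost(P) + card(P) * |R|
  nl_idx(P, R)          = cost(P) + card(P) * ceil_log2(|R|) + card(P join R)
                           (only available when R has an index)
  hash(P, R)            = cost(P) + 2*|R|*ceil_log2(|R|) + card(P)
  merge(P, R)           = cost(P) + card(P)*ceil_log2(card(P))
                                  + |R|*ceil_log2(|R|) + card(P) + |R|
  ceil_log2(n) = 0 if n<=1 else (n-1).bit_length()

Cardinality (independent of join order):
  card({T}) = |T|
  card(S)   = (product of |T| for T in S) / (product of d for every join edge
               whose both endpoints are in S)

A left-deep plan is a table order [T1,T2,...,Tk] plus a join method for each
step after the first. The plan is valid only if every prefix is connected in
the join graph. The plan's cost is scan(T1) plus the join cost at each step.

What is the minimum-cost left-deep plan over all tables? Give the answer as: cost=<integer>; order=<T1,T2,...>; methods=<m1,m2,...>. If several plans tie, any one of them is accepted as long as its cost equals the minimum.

cost=11150; order=C,A,B; methods=hash,hash

Selinger DP (subsets sized 1..n):
  {C}: scan cost=500, card=500
  {A}: scan cost=150, card=150
  {B}: scan cost=250, card=250
  {AC}: card=3750; try (A,hash)→3400, (C,nl_idx)→5250, (C,merge)→6500, (A,merge)→6850, (C,hash)→9300, (C,nl)→75150 …(+1); best=3400 via (A,hash)
  {BC}: card=5000; try (B,hash)→5000, (C,merge)→7500, (C,nl_idx)→7500, (B,merge)→7750, (C,hash)→9500, (B,nl_idx)→9500 …(+2); best=5000 via (B,hash)
  {AB}: card=3750; try (A,hash)→2900, (B,merge)→3750, (A,merge)→3850, (B,hash)→4300, (B,nl_idx)→5100, (B,nl)→37650 …(+1); best=2900 via (A,hash)
  {ABC}: card=3750; try (B,hash)→11150, (A,hash)→12400, (C,hash)→15650, (B,nl_idx)→37150, (C,nl_idx)→40400, (B,merge)→54400 …(+5); best=11150 via (B,hash)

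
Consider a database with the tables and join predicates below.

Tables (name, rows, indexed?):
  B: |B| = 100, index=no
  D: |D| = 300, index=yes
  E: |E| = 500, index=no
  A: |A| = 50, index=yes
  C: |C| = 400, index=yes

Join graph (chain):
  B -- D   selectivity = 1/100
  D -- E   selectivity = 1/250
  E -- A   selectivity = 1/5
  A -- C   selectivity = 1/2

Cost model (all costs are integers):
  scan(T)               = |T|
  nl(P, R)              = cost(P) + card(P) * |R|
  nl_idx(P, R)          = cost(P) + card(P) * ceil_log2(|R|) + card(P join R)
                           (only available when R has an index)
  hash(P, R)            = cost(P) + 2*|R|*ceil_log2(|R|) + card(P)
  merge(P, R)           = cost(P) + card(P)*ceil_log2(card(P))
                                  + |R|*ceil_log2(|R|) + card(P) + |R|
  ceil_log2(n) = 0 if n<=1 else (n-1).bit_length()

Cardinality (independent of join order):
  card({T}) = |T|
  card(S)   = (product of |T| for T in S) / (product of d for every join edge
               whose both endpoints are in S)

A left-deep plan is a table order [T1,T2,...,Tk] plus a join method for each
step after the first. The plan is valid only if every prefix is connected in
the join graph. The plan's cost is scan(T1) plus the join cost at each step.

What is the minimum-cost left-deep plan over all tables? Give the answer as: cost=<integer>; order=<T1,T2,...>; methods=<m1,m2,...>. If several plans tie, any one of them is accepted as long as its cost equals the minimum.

Selinger DP (subsets sized 1..n):
  {B}: scan cost=100, card=100
  {D}: scan cost=300, card=300
  {E}: scan cost=500, card=500
  {A}: scan cost=50, card=50
  {C}: scan cost=400, card=400
  {BD}: card=300; try (D,nl_idx)→1300, (B,hash)→2000, (D,merge)→3900, (B,merge)→4100, (D,hash)→5600, (D,nl)→30100 …(+1); best=1300 via (D,nl_idx)
  {DE}: card=600; try (D,nl_idx)→5600, (D,hash)→6400, (E,merge)→8300, (D,merge)→8500, (E,hash)→9600, (E,nl)→150300 …(+1); best=5600 via (D,nl_idx)
  {AE}: card=5000; try (A,hash)→1600, (E,merge)→5400, (A,merge)→5850, (A,nl_idx)→8500, (E,hash)→9100, (E,nl)→25050 …(+1); best=1600 via (A,hash)
  {AC}: card=10000; try (A,hash)→1400, (C,merge)→4400, (A,merge)→4750, (C,hash)→7300, (C,nl_idx)→10500, (A,nl_idx)→12800 …(+2); best=1400 via (A,hash)
  {BDE}: card=600; try (B,hash)→7600, (E,merge)→9300, (E,hash)→10600, (B,merge)→13000, (B,nl)→65600, (E,nl)→151300; best=7600 via (B,hash)
  {ADE}: card=6000; try (A,hash)→6800, (D,hash)→12000, (A,merge)→12550, (A,nl_idx)→15200, (A,nl)→35600, (D,nl_idx)→52600 …(+2); best=6800 via (A,hash)
  {ACE}: card=1000000; try (C,hash)→13800, (E,hash)→20400, (C,merge)→75600, (E,merge)→156400, (C,nl_idx)→1046600, (C,nl)→2001600 …(+1); best=13800 via (C,hash)
  {ABDE}: card=6000; try (A,hash)→8800, (B,hash)→14200, (A,merge)→14550, (A,nl_idx)→17200, (A,nl)→37600, (B,merge)→91600 …(+1); best=8800 via (A,hash)
  {ACDE}: card=1200000; try (C,hash)→20000, (C,merge)→94800, (D,hash)→1019200, (C,nl_idx)→1260800, (C,nl)→2406800, (D,nl_idx)→10213800 …(+2); best=20000 via (C,hash)
  {ABCDE}: card=1200000; try (C,hash)→22000, (C,merge)→96800, (B,hash)→1221400, (C,nl_idx)→1262800, (C,nl)→2408800, (B,merge)→26420800 …(+1); best=22000 via (C,hash)

cost=22000; order=E,D,B,A,C; methods=nl_idx,hash,hash,hash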